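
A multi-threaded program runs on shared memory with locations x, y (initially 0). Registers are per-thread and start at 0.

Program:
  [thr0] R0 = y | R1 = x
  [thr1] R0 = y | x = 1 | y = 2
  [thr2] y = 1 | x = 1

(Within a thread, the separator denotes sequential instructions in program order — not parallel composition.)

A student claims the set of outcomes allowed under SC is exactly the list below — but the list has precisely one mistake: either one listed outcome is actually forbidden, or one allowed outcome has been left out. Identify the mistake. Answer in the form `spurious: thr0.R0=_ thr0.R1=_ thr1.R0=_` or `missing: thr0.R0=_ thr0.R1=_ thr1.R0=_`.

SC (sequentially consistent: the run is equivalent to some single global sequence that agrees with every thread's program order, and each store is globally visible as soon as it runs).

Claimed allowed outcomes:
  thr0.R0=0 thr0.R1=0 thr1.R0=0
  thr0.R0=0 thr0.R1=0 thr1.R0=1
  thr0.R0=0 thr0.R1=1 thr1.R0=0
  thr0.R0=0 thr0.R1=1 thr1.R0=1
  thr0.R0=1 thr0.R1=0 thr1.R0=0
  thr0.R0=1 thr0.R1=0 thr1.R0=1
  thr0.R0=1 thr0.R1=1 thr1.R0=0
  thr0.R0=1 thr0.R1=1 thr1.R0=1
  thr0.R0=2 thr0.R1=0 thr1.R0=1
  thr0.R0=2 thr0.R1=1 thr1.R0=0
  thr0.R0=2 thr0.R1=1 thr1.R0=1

outcome vector order: (thr0.R0,thr0.R1,thr1.R0)
SC (10): (0,0,0); (0,0,1); (0,1,0); (0,1,1); (1,0,0); (1,0,1); (1,1,0); (1,1,1); (2,1,0); (2,1,1)
claimed∖SC = {(2,0,1)}

spurious: thr0.R0=2 thr0.R1=0 thr1.R0=1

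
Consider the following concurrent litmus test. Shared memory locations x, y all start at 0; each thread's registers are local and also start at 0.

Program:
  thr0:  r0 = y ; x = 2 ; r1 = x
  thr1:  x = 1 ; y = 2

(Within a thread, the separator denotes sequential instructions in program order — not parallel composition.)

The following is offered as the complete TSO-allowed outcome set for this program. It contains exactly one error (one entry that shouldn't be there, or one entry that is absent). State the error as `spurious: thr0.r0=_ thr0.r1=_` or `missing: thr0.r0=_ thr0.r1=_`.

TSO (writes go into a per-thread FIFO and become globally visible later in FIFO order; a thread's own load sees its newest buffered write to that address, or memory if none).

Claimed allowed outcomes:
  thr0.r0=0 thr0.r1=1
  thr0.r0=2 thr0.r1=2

outcome vector order: (thr0.r0,thr0.r1)
[TSO] allowed = {(0,1); (0,2); (2,2)}
TSO∖claimed = {(0,2)}

missing: thr0.r0=0 thr0.r1=2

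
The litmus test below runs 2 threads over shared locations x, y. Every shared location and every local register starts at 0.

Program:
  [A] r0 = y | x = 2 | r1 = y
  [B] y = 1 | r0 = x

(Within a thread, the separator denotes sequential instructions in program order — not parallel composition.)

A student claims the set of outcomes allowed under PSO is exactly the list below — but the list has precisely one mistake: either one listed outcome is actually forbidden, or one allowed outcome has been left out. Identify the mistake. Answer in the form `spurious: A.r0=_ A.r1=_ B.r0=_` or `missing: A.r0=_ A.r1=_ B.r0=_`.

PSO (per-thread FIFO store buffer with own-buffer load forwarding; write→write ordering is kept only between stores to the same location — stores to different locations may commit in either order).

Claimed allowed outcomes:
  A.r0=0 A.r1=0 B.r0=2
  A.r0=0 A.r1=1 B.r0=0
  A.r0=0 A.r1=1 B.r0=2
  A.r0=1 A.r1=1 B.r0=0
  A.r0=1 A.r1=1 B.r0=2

outcome vector order: (A.r0,A.r1,B.r0)
PSO: 6 outcomes — {<0 0 0> <0 0 2> <0 1 0> <0 1 2> <1 1 0> <1 1 2>}
PSO∖claimed = {<0 0 0>}

missing: A.r0=0 A.r1=0 B.r0=0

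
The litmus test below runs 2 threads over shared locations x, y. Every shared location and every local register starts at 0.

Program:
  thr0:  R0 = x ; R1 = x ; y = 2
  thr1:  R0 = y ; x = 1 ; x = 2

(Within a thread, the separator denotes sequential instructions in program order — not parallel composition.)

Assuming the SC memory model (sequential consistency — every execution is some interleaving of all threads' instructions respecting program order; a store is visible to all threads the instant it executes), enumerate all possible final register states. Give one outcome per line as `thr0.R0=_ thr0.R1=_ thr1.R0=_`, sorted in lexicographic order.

thr0.R0=0 thr0.R1=0 thr1.R0=0
thr0.R0=0 thr0.R1=0 thr1.R0=2
thr0.R0=0 thr0.R1=1 thr1.R0=0
thr0.R0=0 thr0.R1=2 thr1.R0=0
thr0.R0=1 thr0.R1=1 thr1.R0=0
thr0.R0=1 thr0.R1=2 thr1.R0=0
thr0.R0=2 thr0.R1=2 thr1.R0=0

outcome vector order: (thr0.R0,thr0.R1,thr1.R0)
|SC outcomes| = 7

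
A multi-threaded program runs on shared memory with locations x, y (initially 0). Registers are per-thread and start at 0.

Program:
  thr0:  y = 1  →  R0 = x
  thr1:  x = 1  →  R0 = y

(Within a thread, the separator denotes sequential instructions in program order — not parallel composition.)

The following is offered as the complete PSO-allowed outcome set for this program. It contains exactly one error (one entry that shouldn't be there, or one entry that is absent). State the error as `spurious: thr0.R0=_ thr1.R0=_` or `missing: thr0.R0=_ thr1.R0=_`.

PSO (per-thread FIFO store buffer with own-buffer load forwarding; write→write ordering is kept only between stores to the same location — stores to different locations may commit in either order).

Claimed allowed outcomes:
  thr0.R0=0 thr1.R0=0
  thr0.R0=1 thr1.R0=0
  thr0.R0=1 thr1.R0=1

missing: thr0.R0=0 thr1.R0=1

outcome vector order: (thr0.R0,thr1.R0)
[PSO] allowed = {0/0 0/1 1/0 1/1}
PSO∖claimed = {0/1}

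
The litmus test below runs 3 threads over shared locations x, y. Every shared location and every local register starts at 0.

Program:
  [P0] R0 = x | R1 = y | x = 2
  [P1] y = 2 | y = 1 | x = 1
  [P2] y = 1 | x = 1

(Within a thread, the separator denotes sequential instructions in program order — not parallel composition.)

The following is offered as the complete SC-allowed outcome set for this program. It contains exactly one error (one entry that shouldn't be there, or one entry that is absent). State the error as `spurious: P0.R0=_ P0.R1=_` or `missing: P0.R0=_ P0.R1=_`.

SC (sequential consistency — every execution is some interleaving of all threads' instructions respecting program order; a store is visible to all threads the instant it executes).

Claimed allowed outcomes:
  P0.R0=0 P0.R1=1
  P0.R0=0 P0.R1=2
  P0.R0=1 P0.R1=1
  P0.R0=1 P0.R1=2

outcome vector order: (P0.R0,P0.R1)
under SC → (0,0), (0,1), (0,2), (1,1), (1,2)
SC∖claimed = {(0,0)}

missing: P0.R0=0 P0.R1=0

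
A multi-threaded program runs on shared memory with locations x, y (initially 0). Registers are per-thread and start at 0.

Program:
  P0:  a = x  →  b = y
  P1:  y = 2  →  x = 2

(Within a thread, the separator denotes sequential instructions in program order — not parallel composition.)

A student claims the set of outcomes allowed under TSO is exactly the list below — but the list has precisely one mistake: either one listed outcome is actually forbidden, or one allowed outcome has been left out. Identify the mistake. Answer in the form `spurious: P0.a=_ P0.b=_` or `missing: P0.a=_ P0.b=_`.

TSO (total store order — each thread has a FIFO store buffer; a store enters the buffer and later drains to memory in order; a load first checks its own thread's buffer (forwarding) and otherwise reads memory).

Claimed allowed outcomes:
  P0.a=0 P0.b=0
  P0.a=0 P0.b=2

outcome vector order: (P0.a,P0.b)
under TSO → (0,0); (0,2); (2,2)
TSO∖claimed = {(2,2)}

missing: P0.a=2 P0.b=2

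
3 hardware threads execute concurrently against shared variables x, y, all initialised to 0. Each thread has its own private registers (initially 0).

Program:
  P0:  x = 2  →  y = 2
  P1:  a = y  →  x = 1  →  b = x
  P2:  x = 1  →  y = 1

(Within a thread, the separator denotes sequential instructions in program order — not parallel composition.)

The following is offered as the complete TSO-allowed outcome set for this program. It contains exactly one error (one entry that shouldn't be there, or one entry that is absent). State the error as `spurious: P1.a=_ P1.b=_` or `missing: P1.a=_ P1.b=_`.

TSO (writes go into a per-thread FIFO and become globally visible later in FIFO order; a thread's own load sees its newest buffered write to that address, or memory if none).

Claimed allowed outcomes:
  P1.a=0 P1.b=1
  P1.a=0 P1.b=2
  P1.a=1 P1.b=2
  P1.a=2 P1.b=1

outcome vector order: (P1.a,P1.b)
[TSO] allowed = {0/1; 0/2; 1/1; 1/2; 2/1}
TSO∖claimed = {1/1}

missing: P1.a=1 P1.b=1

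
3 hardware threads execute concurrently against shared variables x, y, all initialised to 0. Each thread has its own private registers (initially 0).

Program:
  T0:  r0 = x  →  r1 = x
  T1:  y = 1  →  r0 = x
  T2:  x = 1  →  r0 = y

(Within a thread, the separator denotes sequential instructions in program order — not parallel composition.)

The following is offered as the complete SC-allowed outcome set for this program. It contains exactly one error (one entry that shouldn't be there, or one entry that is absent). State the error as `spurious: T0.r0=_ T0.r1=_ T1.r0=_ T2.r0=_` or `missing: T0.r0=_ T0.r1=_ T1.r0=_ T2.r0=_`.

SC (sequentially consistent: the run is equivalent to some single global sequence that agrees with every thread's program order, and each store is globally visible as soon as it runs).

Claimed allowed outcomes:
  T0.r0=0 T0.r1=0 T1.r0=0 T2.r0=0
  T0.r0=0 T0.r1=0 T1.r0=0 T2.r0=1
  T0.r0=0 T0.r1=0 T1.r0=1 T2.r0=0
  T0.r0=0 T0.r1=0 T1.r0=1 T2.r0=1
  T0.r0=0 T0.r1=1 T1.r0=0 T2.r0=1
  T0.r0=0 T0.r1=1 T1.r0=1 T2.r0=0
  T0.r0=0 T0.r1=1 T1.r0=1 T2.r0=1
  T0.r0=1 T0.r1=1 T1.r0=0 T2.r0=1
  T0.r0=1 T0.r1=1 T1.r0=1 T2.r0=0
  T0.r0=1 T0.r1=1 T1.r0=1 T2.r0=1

outcome vector order: (T0.r0,T0.r1,T1.r0,T2.r0)
[SC] allowed = {0001, 0010, 0011, 0101, 0110, 0111, 1101, 1110, 1111}
claimed∖SC = {0000}

spurious: T0.r0=0 T0.r1=0 T1.r0=0 T2.r0=0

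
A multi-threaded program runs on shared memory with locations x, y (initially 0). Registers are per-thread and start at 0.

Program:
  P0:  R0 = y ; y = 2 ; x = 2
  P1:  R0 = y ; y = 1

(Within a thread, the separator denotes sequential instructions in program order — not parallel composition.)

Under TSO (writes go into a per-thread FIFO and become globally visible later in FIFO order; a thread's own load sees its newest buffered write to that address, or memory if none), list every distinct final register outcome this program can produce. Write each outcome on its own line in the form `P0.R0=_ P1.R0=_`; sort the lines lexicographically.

outcome vector order: (P0.R0,P1.R0)
|TSO outcomes| = 3

P0.R0=0 P1.R0=0
P0.R0=0 P1.R0=2
P0.R0=1 P1.R0=0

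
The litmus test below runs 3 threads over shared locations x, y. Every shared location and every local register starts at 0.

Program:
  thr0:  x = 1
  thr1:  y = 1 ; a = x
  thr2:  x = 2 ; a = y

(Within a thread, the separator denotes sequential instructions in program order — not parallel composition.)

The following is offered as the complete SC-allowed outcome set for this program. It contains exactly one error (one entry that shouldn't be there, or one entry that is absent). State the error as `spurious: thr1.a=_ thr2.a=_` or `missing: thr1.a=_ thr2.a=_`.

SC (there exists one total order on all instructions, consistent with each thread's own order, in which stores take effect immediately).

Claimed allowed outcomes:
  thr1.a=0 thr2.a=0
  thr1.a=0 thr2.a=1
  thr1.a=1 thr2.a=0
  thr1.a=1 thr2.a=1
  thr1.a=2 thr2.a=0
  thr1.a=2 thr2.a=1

spurious: thr1.a=0 thr2.a=0

outcome vector order: (thr1.a,thr2.a)
under SC → <0 1>, <1 0>, <1 1>, <2 0>, <2 1>
claimed∖SC = {<0 0>}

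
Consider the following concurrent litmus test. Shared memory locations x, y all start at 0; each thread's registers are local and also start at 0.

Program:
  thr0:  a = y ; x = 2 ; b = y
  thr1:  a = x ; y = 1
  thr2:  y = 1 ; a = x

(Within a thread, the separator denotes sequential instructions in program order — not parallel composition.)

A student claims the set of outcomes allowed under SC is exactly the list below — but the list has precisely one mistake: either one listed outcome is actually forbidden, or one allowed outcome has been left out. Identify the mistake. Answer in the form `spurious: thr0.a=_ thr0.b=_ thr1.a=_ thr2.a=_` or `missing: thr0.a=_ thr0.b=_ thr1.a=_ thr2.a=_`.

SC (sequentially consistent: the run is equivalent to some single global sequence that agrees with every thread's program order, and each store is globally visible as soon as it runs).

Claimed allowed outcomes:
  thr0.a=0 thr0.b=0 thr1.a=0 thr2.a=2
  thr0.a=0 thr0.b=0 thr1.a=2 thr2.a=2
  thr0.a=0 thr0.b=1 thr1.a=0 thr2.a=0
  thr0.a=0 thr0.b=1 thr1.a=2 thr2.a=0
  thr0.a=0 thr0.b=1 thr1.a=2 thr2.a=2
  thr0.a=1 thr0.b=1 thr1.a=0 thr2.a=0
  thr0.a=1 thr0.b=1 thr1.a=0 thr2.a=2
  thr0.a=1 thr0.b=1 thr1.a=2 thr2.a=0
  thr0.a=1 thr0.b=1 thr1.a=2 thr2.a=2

missing: thr0.a=0 thr0.b=1 thr1.a=0 thr2.a=2

outcome vector order: (thr0.a,thr0.b,thr1.a,thr2.a)
[SC] allowed = {0002; 0022; 0100; 0102; 0120; 0122; 1100; 1102; 1120; 1122}
SC∖claimed = {0102}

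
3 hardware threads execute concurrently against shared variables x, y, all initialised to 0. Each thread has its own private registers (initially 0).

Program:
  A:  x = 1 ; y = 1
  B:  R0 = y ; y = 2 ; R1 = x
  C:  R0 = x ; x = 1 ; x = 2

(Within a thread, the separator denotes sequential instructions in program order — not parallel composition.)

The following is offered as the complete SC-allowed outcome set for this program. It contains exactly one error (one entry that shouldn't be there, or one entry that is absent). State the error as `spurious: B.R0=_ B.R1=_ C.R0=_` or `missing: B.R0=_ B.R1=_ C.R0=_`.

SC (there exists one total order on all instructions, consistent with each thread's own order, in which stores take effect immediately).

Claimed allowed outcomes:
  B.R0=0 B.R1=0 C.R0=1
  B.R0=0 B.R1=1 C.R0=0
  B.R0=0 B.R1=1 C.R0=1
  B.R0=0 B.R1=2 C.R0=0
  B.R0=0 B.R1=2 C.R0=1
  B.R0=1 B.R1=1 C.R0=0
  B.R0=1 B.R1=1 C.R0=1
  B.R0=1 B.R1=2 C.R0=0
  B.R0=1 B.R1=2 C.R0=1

outcome vector order: (B.R0,B.R1,C.R0)
SC: 10 outcomes — {(0,0,0), (0,0,1), (0,1,0), (0,1,1), (0,2,0), (0,2,1), (1,1,0), (1,1,1), (1,2,0), (1,2,1)}
SC∖claimed = {(0,0,0)}

missing: B.R0=0 B.R1=0 C.R0=0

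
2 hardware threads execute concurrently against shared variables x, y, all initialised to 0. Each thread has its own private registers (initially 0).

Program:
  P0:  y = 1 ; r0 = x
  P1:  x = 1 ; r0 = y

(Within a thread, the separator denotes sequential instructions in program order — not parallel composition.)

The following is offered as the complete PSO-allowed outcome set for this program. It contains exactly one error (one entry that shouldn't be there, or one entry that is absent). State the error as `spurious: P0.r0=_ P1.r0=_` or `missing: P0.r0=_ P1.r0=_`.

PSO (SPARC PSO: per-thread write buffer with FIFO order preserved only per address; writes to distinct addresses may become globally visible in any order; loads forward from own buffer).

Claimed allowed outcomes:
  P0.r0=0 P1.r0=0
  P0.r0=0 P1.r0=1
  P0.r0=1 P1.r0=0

missing: P0.r0=1 P1.r0=1

outcome vector order: (P0.r0,P1.r0)
under PSO → 0/0; 0/1; 1/0; 1/1
PSO∖claimed = {1/1}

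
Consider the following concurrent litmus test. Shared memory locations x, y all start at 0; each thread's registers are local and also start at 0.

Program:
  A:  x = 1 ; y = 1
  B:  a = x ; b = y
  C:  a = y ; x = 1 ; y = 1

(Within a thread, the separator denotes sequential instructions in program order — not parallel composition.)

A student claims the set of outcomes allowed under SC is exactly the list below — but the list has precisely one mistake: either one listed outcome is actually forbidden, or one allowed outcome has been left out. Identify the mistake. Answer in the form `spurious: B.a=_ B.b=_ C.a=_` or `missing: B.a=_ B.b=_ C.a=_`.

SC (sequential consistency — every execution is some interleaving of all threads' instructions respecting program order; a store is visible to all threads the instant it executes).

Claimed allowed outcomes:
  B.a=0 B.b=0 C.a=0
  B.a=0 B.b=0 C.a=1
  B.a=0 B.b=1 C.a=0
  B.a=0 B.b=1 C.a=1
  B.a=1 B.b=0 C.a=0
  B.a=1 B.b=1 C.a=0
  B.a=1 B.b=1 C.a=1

outcome vector order: (B.a,B.b,C.a)
under SC → <0 0 0>; <0 0 1>; <0 1 0>; <0 1 1>; <1 0 0>; <1 0 1>; <1 1 0>; <1 1 1>
SC∖claimed = {<1 0 1>}

missing: B.a=1 B.b=0 C.a=1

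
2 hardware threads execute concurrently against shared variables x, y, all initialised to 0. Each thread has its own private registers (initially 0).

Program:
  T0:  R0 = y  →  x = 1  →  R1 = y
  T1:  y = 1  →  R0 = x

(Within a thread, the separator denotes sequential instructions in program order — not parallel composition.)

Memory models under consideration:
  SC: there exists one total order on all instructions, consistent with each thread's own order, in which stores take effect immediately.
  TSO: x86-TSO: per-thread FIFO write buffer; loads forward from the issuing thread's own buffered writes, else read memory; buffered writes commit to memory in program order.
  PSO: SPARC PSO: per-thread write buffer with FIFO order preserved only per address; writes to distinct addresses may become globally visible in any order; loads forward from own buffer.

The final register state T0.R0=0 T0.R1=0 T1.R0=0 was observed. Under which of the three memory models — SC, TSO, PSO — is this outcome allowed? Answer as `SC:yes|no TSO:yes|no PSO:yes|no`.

SC:no TSO:yes PSO:yes

outcome vector order: (T0.R0,T0.R1,T1.R0)
SC: 5 outcomes — {<0 0 1>, <0 1 0>, <0 1 1>, <1 1 0>, <1 1 1>}
TSO: 6 outcomes — {<0 0 0>, <0 0 1>, <0 1 0>, <0 1 1>, <1 1 0>, <1 1 1>}
PSO: 6 outcomes — {<0 0 0>, <0 0 1>, <0 1 0>, <0 1 1>, <1 1 0>, <1 1 1>}
target <0 0 0> ∈ {TSO,PSO}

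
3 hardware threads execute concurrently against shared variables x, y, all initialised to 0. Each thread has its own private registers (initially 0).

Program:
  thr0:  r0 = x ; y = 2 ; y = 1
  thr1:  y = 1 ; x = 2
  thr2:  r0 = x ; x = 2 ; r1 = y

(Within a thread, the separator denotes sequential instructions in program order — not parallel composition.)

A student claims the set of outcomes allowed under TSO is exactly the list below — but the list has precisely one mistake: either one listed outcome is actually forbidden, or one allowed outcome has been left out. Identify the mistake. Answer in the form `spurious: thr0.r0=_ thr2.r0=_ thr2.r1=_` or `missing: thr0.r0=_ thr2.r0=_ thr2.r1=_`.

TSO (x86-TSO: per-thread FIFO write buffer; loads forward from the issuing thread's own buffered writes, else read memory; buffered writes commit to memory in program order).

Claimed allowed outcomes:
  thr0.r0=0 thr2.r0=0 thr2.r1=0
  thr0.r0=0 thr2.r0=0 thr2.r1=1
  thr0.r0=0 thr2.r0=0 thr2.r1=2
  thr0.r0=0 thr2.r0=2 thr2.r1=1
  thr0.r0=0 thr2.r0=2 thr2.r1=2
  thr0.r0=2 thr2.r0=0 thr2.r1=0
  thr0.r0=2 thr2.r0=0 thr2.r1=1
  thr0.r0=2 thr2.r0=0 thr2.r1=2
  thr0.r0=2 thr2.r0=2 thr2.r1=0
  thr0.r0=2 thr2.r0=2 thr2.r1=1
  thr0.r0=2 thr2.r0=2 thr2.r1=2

outcome vector order: (thr0.r0,thr2.r0,thr2.r1)
under TSO → 0/0/0; 0/0/1; 0/0/2; 0/2/1; 0/2/2; 2/0/0; 2/0/1; 2/0/2; 2/2/1; 2/2/2
claimed∖TSO = {2/2/0}

spurious: thr0.r0=2 thr2.r0=2 thr2.r1=0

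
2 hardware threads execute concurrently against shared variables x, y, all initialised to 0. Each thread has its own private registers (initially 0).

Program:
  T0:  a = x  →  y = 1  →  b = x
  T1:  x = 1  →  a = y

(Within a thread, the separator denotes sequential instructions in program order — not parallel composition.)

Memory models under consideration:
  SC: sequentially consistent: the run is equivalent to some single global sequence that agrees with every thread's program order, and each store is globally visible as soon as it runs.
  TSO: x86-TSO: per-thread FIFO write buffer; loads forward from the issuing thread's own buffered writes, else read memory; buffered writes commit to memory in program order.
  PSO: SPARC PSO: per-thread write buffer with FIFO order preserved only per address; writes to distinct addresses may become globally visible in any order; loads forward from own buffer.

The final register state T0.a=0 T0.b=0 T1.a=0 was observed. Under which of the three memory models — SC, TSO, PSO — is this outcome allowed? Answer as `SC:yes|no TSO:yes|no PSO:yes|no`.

outcome vector order: (T0.a,T0.b,T1.a)
[SC] allowed = {<0 0 1>, <0 1 0>, <0 1 1>, <1 1 0>, <1 1 1>}
[TSO] allowed = {<0 0 0>, <0 0 1>, <0 1 0>, <0 1 1>, <1 1 0>, <1 1 1>}
[PSO] allowed = {<0 0 0>, <0 0 1>, <0 1 0>, <0 1 1>, <1 1 0>, <1 1 1>}
target <0 0 0> ∈ {TSO,PSO}

SC:no TSO:yes PSO:yes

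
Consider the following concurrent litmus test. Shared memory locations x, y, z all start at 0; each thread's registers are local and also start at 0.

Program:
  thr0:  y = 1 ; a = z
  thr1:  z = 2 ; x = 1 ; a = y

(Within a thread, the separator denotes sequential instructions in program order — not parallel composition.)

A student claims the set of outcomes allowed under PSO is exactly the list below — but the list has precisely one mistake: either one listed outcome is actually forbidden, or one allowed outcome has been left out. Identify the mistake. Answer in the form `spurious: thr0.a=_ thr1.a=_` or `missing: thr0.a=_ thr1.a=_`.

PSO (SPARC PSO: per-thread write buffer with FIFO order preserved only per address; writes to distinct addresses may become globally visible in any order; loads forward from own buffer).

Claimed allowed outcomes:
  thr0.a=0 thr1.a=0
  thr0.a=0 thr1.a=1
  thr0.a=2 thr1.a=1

missing: thr0.a=2 thr1.a=0

outcome vector order: (thr0.a,thr1.a)
PSO: 4 outcomes — {0/0 0/1 2/0 2/1}
PSO∖claimed = {2/0}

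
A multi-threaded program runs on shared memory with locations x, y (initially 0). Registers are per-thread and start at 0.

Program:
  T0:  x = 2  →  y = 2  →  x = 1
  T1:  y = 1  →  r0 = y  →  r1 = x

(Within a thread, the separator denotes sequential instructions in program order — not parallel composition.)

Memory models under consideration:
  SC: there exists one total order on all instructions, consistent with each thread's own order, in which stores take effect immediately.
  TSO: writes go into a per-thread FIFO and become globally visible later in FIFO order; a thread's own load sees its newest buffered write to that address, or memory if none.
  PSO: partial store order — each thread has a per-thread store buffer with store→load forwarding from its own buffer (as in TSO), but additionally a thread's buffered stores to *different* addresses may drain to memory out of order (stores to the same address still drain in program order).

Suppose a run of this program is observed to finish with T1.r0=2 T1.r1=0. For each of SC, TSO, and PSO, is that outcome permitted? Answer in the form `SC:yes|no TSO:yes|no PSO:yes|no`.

outcome vector order: (T1.r0,T1.r1)
[SC] allowed = {(1,0) (1,1) (1,2) (2,1) (2,2)}
[TSO] allowed = {(1,0) (1,1) (1,2) (2,1) (2,2)}
[PSO] allowed = {(1,0) (1,1) (1,2) (2,0) (2,1) (2,2)}
target (2,0) ∈ {PSO}

SC:no TSO:no PSO:yes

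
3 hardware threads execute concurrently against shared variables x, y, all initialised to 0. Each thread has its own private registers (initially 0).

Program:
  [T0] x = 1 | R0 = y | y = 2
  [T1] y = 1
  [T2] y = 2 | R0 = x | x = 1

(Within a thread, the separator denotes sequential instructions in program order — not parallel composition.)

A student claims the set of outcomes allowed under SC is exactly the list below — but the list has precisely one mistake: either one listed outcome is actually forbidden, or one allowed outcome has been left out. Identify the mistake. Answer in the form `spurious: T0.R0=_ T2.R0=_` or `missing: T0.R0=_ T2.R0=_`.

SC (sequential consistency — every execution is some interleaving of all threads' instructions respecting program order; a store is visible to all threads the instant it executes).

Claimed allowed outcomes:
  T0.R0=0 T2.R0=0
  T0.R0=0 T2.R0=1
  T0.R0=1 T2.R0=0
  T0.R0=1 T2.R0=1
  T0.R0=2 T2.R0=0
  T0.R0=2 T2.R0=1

spurious: T0.R0=0 T2.R0=0

outcome vector order: (T0.R0,T2.R0)
[SC] allowed = {(0,1) (1,0) (1,1) (2,0) (2,1)}
claimed∖SC = {(0,0)}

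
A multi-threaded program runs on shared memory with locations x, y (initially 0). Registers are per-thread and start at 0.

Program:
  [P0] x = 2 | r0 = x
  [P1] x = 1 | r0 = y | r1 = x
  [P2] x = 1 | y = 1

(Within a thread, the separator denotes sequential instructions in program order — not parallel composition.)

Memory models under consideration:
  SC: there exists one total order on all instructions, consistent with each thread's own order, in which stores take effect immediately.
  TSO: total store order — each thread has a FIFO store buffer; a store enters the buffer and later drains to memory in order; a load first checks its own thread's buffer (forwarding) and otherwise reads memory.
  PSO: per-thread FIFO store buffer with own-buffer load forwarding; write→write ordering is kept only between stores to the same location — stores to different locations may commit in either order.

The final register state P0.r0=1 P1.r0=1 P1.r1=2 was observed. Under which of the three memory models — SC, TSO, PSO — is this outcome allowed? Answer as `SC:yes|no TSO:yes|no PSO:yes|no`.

SC:no TSO:no PSO:yes

outcome vector order: (P0.r0,P1.r0,P1.r1)
SC (7): 101; 102; 111; 201; 202; 211; 212
TSO (7): 101; 102; 111; 201; 202; 211; 212
PSO (8): 101; 102; 111; 112; 201; 202; 211; 212
target 112 ∈ {PSO}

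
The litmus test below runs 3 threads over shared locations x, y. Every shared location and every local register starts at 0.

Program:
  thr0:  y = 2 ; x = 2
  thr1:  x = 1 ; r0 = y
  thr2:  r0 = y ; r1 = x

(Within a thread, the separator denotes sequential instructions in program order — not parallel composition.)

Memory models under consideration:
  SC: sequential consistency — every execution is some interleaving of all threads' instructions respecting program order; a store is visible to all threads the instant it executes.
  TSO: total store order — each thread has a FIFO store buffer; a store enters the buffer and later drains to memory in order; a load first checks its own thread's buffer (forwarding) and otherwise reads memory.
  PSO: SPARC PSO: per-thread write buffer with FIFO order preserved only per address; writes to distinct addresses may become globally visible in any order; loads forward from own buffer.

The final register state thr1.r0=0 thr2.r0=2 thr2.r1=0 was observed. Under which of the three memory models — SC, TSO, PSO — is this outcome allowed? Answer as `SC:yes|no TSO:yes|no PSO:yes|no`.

outcome vector order: (thr1.r0,thr2.r0,thr2.r1)
SC (11): <0 0 0>, <0 0 1>, <0 0 2>, <0 2 1>, <0 2 2>, <2 0 0>, <2 0 1>, <2 0 2>, <2 2 0>, <2 2 1>, <2 2 2>
TSO (12): <0 0 0>, <0 0 1>, <0 0 2>, <0 2 0>, <0 2 1>, <0 2 2>, <2 0 0>, <2 0 1>, <2 0 2>, <2 2 0>, <2 2 1>, <2 2 2>
PSO (12): <0 0 0>, <0 0 1>, <0 0 2>, <0 2 0>, <0 2 1>, <0 2 2>, <2 0 0>, <2 0 1>, <2 0 2>, <2 2 0>, <2 2 1>, <2 2 2>
target <0 2 0> ∈ {TSO,PSO}

SC:no TSO:yes PSO:yes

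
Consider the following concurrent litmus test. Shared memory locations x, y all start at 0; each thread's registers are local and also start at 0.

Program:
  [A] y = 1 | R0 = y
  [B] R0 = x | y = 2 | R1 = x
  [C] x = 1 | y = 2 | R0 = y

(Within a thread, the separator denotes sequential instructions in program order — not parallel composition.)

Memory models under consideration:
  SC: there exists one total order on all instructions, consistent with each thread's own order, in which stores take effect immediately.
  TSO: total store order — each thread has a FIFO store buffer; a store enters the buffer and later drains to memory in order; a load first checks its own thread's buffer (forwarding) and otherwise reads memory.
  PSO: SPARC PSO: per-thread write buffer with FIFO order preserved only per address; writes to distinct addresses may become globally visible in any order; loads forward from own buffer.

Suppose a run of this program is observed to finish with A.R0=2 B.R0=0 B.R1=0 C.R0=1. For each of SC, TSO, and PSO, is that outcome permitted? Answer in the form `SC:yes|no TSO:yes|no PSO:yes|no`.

outcome vector order: (A.R0,B.R0,B.R1,C.R0)
SC: 11 outcomes — {(1,0,0,1) (1,0,0,2) (1,0,1,1) (1,0,1,2) (1,1,1,1) (1,1,1,2) (2,0,0,2) (2,0,1,1) (2,0,1,2) (2,1,1,1) (2,1,1,2)}
TSO: 12 outcomes — {(1,0,0,1) (1,0,0,2) (1,0,1,1) (1,0,1,2) (1,1,1,1) (1,1,1,2) (2,0,0,1) (2,0,0,2) (2,0,1,1) (2,0,1,2) (2,1,1,1) (2,1,1,2)}
PSO: 12 outcomes — {(1,0,0,1) (1,0,0,2) (1,0,1,1) (1,0,1,2) (1,1,1,1) (1,1,1,2) (2,0,0,1) (2,0,0,2) (2,0,1,1) (2,0,1,2) (2,1,1,1) (2,1,1,2)}
target (2,0,0,1) ∈ {TSO,PSO}

SC:no TSO:yes PSO:yes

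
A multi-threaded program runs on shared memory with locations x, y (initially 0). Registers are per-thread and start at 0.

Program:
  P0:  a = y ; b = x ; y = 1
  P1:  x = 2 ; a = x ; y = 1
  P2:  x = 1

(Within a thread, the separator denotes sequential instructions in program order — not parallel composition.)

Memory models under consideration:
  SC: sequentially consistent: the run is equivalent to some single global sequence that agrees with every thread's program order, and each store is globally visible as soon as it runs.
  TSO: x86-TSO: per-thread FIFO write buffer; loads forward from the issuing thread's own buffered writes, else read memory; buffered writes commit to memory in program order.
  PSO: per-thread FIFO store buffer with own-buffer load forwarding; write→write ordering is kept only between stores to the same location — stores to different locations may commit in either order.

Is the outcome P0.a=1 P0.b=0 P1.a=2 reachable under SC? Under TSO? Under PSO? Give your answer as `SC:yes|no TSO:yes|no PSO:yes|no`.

outcome vector order: (P0.a,P0.b,P1.a)
[SC] allowed = {(0,0,1); (0,0,2); (0,1,1); (0,1,2); (0,2,1); (0,2,2); (1,1,1); (1,1,2); (1,2,2)}
[TSO] allowed = {(0,0,1); (0,0,2); (0,1,1); (0,1,2); (0,2,1); (0,2,2); (1,1,1); (1,1,2); (1,2,2)}
[PSO] allowed = {(0,0,1); (0,0,2); (0,1,1); (0,1,2); (0,2,1); (0,2,2); (1,0,2); (1,1,1); (1,1,2); (1,2,2)}
target (1,0,2) ∈ {PSO}

SC:no TSO:no PSO:yes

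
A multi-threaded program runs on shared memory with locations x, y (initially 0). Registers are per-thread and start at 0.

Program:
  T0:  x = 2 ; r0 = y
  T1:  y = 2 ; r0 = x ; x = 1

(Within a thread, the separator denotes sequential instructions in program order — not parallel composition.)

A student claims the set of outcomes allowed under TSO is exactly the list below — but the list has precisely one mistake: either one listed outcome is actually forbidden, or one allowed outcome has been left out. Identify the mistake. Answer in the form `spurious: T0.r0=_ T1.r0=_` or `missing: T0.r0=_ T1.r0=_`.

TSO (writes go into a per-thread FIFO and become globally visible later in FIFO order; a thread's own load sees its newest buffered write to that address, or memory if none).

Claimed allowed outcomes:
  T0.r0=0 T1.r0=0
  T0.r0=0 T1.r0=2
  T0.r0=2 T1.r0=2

missing: T0.r0=2 T1.r0=0

outcome vector order: (T0.r0,T1.r0)
[TSO] allowed = {(0,0) (0,2) (2,0) (2,2)}
TSO∖claimed = {(2,0)}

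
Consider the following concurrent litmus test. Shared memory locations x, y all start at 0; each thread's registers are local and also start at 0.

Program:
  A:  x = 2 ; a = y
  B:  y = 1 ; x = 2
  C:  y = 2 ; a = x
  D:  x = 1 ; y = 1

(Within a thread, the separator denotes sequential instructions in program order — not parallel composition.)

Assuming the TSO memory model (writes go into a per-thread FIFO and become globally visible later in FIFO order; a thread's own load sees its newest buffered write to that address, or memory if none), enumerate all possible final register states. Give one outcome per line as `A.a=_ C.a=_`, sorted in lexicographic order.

outcome vector order: (A.a,C.a)
|TSO outcomes| = 9

A.a=0 C.a=0
A.a=0 C.a=1
A.a=0 C.a=2
A.a=1 C.a=0
A.a=1 C.a=1
A.a=1 C.a=2
A.a=2 C.a=0
A.a=2 C.a=1
A.a=2 C.a=2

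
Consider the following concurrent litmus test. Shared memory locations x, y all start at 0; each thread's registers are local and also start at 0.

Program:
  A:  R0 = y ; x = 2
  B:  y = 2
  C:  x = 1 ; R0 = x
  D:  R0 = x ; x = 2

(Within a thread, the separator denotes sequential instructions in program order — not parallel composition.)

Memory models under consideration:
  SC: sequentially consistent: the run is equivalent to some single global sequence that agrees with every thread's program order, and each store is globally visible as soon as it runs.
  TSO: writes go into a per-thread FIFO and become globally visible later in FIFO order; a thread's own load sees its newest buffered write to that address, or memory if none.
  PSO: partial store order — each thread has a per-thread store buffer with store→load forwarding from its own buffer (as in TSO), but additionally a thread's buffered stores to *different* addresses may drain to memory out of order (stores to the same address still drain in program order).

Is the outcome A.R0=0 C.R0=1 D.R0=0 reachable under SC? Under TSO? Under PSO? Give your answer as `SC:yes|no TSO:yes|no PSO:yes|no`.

outcome vector order: (A.R0,C.R0,D.R0)
SC (12): 0/1/0 0/1/1 0/1/2 0/2/0 0/2/1 0/2/2 2/1/0 2/1/1 2/1/2 2/2/0 2/2/1 2/2/2
TSO (12): 0/1/0 0/1/1 0/1/2 0/2/0 0/2/1 0/2/2 2/1/0 2/1/1 2/1/2 2/2/0 2/2/1 2/2/2
PSO (12): 0/1/0 0/1/1 0/1/2 0/2/0 0/2/1 0/2/2 2/1/0 2/1/1 2/1/2 2/2/0 2/2/1 2/2/2
target 0/1/0 ∈ {SC,TSO,PSO}

SC:yes TSO:yes PSO:yes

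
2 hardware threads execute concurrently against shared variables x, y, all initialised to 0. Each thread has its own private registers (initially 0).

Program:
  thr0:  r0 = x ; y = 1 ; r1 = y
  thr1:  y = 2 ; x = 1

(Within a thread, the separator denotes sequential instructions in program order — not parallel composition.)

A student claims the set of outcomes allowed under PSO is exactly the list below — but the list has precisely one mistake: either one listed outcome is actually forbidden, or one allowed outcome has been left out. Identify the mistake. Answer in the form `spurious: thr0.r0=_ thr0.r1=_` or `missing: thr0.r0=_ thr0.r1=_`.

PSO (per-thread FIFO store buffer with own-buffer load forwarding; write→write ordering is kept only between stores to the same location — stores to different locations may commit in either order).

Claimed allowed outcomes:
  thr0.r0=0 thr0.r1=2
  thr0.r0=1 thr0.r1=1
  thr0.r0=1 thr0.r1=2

missing: thr0.r0=0 thr0.r1=1

outcome vector order: (thr0.r0,thr0.r1)
PSO: 4 outcomes — {0/1 0/2 1/1 1/2}
PSO∖claimed = {0/1}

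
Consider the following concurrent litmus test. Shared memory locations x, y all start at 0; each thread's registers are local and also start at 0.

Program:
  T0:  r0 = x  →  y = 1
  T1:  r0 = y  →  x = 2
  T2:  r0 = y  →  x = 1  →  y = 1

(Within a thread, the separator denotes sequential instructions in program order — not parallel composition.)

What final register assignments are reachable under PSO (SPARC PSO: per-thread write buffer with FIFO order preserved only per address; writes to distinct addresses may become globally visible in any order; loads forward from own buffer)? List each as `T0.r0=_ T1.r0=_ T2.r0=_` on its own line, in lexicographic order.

outcome vector order: (T0.r0,T1.r0,T2.r0)
|PSO outcomes| = 9

T0.r0=0 T1.r0=0 T2.r0=0
T0.r0=0 T1.r0=0 T2.r0=1
T0.r0=0 T1.r0=1 T2.r0=0
T0.r0=0 T1.r0=1 T2.r0=1
T0.r0=1 T1.r0=0 T2.r0=0
T0.r0=1 T1.r0=1 T2.r0=0
T0.r0=2 T1.r0=0 T2.r0=0
T0.r0=2 T1.r0=0 T2.r0=1
T0.r0=2 T1.r0=1 T2.r0=0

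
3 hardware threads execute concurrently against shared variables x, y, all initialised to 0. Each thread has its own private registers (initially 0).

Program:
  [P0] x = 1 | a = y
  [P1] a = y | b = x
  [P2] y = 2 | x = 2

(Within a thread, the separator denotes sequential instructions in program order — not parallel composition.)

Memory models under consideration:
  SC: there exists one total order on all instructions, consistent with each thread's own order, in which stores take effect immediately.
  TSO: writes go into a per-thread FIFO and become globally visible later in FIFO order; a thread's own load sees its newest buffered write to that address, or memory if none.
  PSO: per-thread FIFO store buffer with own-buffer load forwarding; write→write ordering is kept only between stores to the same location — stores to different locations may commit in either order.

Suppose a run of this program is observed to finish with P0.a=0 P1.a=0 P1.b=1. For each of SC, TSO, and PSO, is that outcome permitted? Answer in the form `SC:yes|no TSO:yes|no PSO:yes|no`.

outcome vector order: (P0.a,P1.a,P1.b)
[SC] allowed = {0/0/0 0/0/1 0/0/2 0/2/1 0/2/2 2/0/0 2/0/1 2/0/2 2/2/0 2/2/1 2/2/2}
[TSO] allowed = {0/0/0 0/0/1 0/0/2 0/2/0 0/2/1 0/2/2 2/0/0 2/0/1 2/0/2 2/2/0 2/2/1 2/2/2}
[PSO] allowed = {0/0/0 0/0/1 0/0/2 0/2/0 0/2/1 0/2/2 2/0/0 2/0/1 2/0/2 2/2/0 2/2/1 2/2/2}
target 0/0/1 ∈ {SC,TSO,PSO}

SC:yes TSO:yes PSO:yes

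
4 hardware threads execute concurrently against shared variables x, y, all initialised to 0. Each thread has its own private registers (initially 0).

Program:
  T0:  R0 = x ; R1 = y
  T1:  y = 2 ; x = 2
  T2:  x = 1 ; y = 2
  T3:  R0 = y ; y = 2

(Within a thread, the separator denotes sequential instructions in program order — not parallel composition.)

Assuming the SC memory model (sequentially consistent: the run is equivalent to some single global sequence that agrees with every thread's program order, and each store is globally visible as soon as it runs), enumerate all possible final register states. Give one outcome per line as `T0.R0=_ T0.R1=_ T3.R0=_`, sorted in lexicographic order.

T0.R0=0 T0.R1=0 T3.R0=0
T0.R0=0 T0.R1=0 T3.R0=2
T0.R0=0 T0.R1=2 T3.R0=0
T0.R0=0 T0.R1=2 T3.R0=2
T0.R0=1 T0.R1=0 T3.R0=0
T0.R0=1 T0.R1=0 T3.R0=2
T0.R0=1 T0.R1=2 T3.R0=0
T0.R0=1 T0.R1=2 T3.R0=2
T0.R0=2 T0.R1=2 T3.R0=0
T0.R0=2 T0.R1=2 T3.R0=2

outcome vector order: (T0.R0,T0.R1,T3.R0)
|SC outcomes| = 10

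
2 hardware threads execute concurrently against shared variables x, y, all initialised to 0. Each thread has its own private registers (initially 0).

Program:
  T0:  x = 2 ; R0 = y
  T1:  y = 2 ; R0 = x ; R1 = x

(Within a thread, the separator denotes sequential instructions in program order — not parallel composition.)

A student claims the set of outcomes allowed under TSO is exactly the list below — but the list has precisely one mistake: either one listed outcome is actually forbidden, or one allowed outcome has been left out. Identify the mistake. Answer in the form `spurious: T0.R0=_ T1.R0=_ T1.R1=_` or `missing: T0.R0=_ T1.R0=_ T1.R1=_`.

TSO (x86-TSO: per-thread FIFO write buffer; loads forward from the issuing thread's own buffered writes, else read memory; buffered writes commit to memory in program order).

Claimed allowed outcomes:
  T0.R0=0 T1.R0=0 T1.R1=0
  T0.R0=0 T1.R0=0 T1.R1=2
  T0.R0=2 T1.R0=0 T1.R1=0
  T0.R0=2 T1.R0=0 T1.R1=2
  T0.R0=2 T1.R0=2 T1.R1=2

outcome vector order: (T0.R0,T1.R0,T1.R1)
under TSO → 0/0/0, 0/0/2, 0/2/2, 2/0/0, 2/0/2, 2/2/2
TSO∖claimed = {0/2/2}

missing: T0.R0=0 T1.R0=2 T1.R1=2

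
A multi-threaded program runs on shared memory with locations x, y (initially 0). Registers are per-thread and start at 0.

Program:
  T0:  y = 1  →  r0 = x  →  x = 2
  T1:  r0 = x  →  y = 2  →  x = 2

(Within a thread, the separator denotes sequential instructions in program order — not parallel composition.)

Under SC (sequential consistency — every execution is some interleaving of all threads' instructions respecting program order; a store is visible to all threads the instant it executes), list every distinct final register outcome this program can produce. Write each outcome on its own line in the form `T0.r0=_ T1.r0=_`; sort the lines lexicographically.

T0.r0=0 T1.r0=0
T0.r0=0 T1.r0=2
T0.r0=2 T1.r0=0

outcome vector order: (T0.r0,T1.r0)
|SC outcomes| = 3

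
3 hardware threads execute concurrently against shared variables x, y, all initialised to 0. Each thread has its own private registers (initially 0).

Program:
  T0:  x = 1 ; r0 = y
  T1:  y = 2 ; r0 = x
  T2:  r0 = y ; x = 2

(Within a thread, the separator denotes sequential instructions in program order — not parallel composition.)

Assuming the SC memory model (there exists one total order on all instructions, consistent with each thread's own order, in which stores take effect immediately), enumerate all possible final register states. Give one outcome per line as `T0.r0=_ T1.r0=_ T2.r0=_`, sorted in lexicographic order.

T0.r0=0 T1.r0=1 T2.r0=0
T0.r0=0 T1.r0=1 T2.r0=2
T0.r0=0 T1.r0=2 T2.r0=0
T0.r0=0 T1.r0=2 T2.r0=2
T0.r0=2 T1.r0=0 T2.r0=0
T0.r0=2 T1.r0=0 T2.r0=2
T0.r0=2 T1.r0=1 T2.r0=0
T0.r0=2 T1.r0=1 T2.r0=2
T0.r0=2 T1.r0=2 T2.r0=0
T0.r0=2 T1.r0=2 T2.r0=2

outcome vector order: (T0.r0,T1.r0,T2.r0)
|SC outcomes| = 10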